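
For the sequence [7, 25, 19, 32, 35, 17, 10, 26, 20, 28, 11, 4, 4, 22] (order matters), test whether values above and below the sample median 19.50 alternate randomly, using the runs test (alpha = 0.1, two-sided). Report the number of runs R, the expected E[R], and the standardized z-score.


Step 1: Compute median = 19.50; label A = above, B = below.
Labels in order: BABAABBAAABBBA  (n_A = 7, n_B = 7)
Step 2: Count runs R = 8.
Step 3: Under H0 (random ordering), E[R] = 2*n_A*n_B/(n_A+n_B) + 1 = 2*7*7/14 + 1 = 8.0000.
        Var[R] = 2*n_A*n_B*(2*n_A*n_B - n_A - n_B) / ((n_A+n_B)^2 * (n_A+n_B-1)) = 8232/2548 = 3.2308.
        SD[R] = 1.7974.
Step 4: R = E[R], so z = 0 with no continuity correction.
Step 5: Two-sided p-value via normal approximation = 2*(1 - Phi(|z|)) = 1.000000.
Step 6: alpha = 0.1. fail to reject H0.

R = 8, z = 0.0000, p = 1.000000, fail to reject H0.


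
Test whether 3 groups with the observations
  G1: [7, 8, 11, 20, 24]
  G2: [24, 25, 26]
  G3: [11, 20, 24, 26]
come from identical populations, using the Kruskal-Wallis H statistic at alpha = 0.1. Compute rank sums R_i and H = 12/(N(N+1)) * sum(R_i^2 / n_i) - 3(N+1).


Step 1: Combine all N = 12 observations and assign midranks.
sorted (value, group, rank): (7,G1,1), (8,G1,2), (11,G1,3.5), (11,G3,3.5), (20,G1,5.5), (20,G3,5.5), (24,G1,8), (24,G2,8), (24,G3,8), (25,G2,10), (26,G2,11.5), (26,G3,11.5)
Step 2: Sum ranks within each group.
R_1 = 20 (n_1 = 5)
R_2 = 29.5 (n_2 = 3)
R_3 = 28.5 (n_3 = 4)
Step 3: H = 12/(N(N+1)) * sum(R_i^2/n_i) - 3(N+1)
     = 12/(12*13) * (20^2/5 + 29.5^2/3 + 28.5^2/4) - 3*13
     = 0.076923 * 573.146 - 39
     = 5.088141.
Step 4: Ties present; correction factor C = 1 - 42/(12^3 - 12) = 0.975524. Corrected H = 5.088141 / 0.975524 = 5.215800.
Step 5: Under H0, H ~ chi^2(2); p-value = 0.073689.
Step 6: alpha = 0.1. reject H0.

H = 5.2158, df = 2, p = 0.073689, reject H0.


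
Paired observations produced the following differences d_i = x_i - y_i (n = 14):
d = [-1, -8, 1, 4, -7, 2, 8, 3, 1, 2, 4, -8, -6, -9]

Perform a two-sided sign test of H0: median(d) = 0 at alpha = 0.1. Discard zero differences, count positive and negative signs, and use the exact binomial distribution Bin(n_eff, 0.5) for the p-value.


Step 1: Discard zero differences. Original n = 14; n_eff = number of nonzero differences = 14.
Nonzero differences (with sign): -1, -8, +1, +4, -7, +2, +8, +3, +1, +2, +4, -8, -6, -9
Step 2: Count signs: positive = 8, negative = 6.
Step 3: Under H0: P(positive) = 0.5, so the number of positives S ~ Bin(14, 0.5).
Step 4: Two-sided exact p-value = sum of Bin(14,0.5) probabilities at or below the observed probability = 0.790527.
Step 5: alpha = 0.1. fail to reject H0.

n_eff = 14, pos = 8, neg = 6, p = 0.790527, fail to reject H0.


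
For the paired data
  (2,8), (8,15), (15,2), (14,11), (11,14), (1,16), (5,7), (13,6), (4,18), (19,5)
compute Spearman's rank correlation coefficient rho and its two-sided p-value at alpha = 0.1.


Step 1: Rank x and y separately (midranks; no ties here).
rank(x): 2->2, 8->5, 15->9, 14->8, 11->6, 1->1, 5->4, 13->7, 4->3, 19->10
rank(y): 8->5, 15->8, 2->1, 11->6, 14->7, 16->9, 7->4, 6->3, 18->10, 5->2
Step 2: d_i = R_x(i) - R_y(i); compute d_i^2.
  (2-5)^2=9, (5-8)^2=9, (9-1)^2=64, (8-6)^2=4, (6-7)^2=1, (1-9)^2=64, (4-4)^2=0, (7-3)^2=16, (3-10)^2=49, (10-2)^2=64
sum(d^2) = 280.
Step 3: rho = 1 - 6*280 / (10*(10^2 - 1)) = 1 - 1680/990 = -0.696970.
Step 4: Under H0, t = rho * sqrt((n-2)/(1-rho^2)) = -2.7490 ~ t(8).
Step 5: Two-sided p-value from the t-distribution with 8 df = 0.025097.
Step 6: alpha = 0.1. reject H0.

rho = -0.6970, p = 0.025097, reject H0 at alpha = 0.1.


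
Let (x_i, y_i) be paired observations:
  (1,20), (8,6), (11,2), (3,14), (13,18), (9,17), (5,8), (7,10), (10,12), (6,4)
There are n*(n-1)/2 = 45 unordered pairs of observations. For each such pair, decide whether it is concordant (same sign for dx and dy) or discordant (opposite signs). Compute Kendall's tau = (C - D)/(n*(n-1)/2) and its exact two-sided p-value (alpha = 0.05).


Step 1: Enumerate the 45 unordered pairs (i,j) with i<j and classify each by sign(x_j-x_i) * sign(y_j-y_i).
  (1,2):dx=+7,dy=-14->D; (1,3):dx=+10,dy=-18->D; (1,4):dx=+2,dy=-6->D; (1,5):dx=+12,dy=-2->D
  (1,6):dx=+8,dy=-3->D; (1,7):dx=+4,dy=-12->D; (1,8):dx=+6,dy=-10->D; (1,9):dx=+9,dy=-8->D
  (1,10):dx=+5,dy=-16->D; (2,3):dx=+3,dy=-4->D; (2,4):dx=-5,dy=+8->D; (2,5):dx=+5,dy=+12->C
  (2,6):dx=+1,dy=+11->C; (2,7):dx=-3,dy=+2->D; (2,8):dx=-1,dy=+4->D; (2,9):dx=+2,dy=+6->C
  (2,10):dx=-2,dy=-2->C; (3,4):dx=-8,dy=+12->D; (3,5):dx=+2,dy=+16->C; (3,6):dx=-2,dy=+15->D
  (3,7):dx=-6,dy=+6->D; (3,8):dx=-4,dy=+8->D; (3,9):dx=-1,dy=+10->D; (3,10):dx=-5,dy=+2->D
  (4,5):dx=+10,dy=+4->C; (4,6):dx=+6,dy=+3->C; (4,7):dx=+2,dy=-6->D; (4,8):dx=+4,dy=-4->D
  (4,9):dx=+7,dy=-2->D; (4,10):dx=+3,dy=-10->D; (5,6):dx=-4,dy=-1->C; (5,7):dx=-8,dy=-10->C
  (5,8):dx=-6,dy=-8->C; (5,9):dx=-3,dy=-6->C; (5,10):dx=-7,dy=-14->C; (6,7):dx=-4,dy=-9->C
  (6,8):dx=-2,dy=-7->C; (6,9):dx=+1,dy=-5->D; (6,10):dx=-3,dy=-13->C; (7,8):dx=+2,dy=+2->C
  (7,9):dx=+5,dy=+4->C; (7,10):dx=+1,dy=-4->D; (8,9):dx=+3,dy=+2->C; (8,10):dx=-1,dy=-6->C
  (9,10):dx=-4,dy=-8->C
Step 2: C = 20, D = 25, total pairs = 45.
Step 3: tau = (C - D)/(n(n-1)/2) = (20 - 25)/45 = -0.111111.
Step 4: Exact two-sided p-value (enumerate n! = 3628800 permutations of y under H0): p = 0.727490.
Step 5: alpha = 0.05. fail to reject H0.

tau_b = -0.1111 (C=20, D=25), p = 0.727490, fail to reject H0.


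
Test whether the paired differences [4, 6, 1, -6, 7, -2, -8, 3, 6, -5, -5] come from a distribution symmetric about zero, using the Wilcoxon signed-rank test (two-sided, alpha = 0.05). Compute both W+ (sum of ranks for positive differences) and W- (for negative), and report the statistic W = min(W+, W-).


Step 1: Drop any zero differences (none here) and take |d_i|.
|d| = [4, 6, 1, 6, 7, 2, 8, 3, 6, 5, 5]
Step 2: Midrank |d_i| (ties get averaged ranks).
ranks: |4|->4, |6|->8, |1|->1, |6|->8, |7|->10, |2|->2, |8|->11, |3|->3, |6|->8, |5|->5.5, |5|->5.5
Step 3: Attach original signs; sum ranks with positive sign and with negative sign.
W+ = 4 + 8 + 1 + 10 + 3 + 8 = 34
W- = 8 + 2 + 11 + 5.5 + 5.5 = 32
(Check: W+ + W- = 66 should equal n(n+1)/2 = 66.)
Step 4: Test statistic W = min(W+, W-) = 32.
Step 5: Ties in |d|, so use the tie-corrected normal approximation.
        E[W] = n(n+1)/4 = 11*12/4 = 33.
        Tie groups: |d|=5 (t=2), |d|=6 (t=3); sum(t^3 - t) = 30.
        Var[W] = n(n+1)(2n+1)/24 - sum(t^3-t)/48 = 3036/24 - 30/48 = 125.875.
        z = (W - E[W]) / sqrt(Var[W]) = (32 - 33) / 11.2194 = -0.0891.
        Two-sided p = 2*Phi(z) = 0.928978.
Step 6: alpha = 0.05. fail to reject H0.

W+ = 34, W- = 32, W = min = 32, p = 0.928978, fail to reject H0.


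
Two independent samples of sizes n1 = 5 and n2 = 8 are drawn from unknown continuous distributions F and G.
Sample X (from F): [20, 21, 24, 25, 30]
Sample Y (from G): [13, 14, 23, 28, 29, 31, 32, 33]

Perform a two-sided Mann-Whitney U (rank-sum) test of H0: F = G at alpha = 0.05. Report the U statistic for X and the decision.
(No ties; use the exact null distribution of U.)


Step 1: Combine and sort all 13 observations; assign midranks.
sorted (value, group): (13,Y), (14,Y), (20,X), (21,X), (23,Y), (24,X), (25,X), (28,Y), (29,Y), (30,X), (31,Y), (32,Y), (33,Y)
ranks: 13->1, 14->2, 20->3, 21->4, 23->5, 24->6, 25->7, 28->8, 29->9, 30->10, 31->11, 32->12, 33->13
Step 2: Rank sum for X: R1 = 3 + 4 + 6 + 7 + 10 = 30.
Step 3: U_X = R1 - n1(n1+1)/2 = 30 - 5*6/2 = 30 - 15 = 15.
       U_Y = n1*n2 - U_X = 40 - 15 = 25.
Step 4: No ties, so the exact null distribution of U (based on enumerating the C(13,5) = 1287 equally likely rank assignments) gives the two-sided p-value.
Step 5: p-value = 0.523699; compare to alpha = 0.05. fail to reject H0.

U_X = 15, p = 0.523699, fail to reject H0 at alpha = 0.05.


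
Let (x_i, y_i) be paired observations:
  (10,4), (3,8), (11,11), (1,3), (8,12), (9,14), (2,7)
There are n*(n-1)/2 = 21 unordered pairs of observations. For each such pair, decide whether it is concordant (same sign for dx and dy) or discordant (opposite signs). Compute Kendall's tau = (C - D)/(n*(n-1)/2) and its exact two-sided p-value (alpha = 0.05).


Step 1: Enumerate the 21 unordered pairs (i,j) with i<j and classify each by sign(x_j-x_i) * sign(y_j-y_i).
  (1,2):dx=-7,dy=+4->D; (1,3):dx=+1,dy=+7->C; (1,4):dx=-9,dy=-1->C; (1,5):dx=-2,dy=+8->D
  (1,6):dx=-1,dy=+10->D; (1,7):dx=-8,dy=+3->D; (2,3):dx=+8,dy=+3->C; (2,4):dx=-2,dy=-5->C
  (2,5):dx=+5,dy=+4->C; (2,6):dx=+6,dy=+6->C; (2,7):dx=-1,dy=-1->C; (3,4):dx=-10,dy=-8->C
  (3,5):dx=-3,dy=+1->D; (3,6):dx=-2,dy=+3->D; (3,7):dx=-9,dy=-4->C; (4,5):dx=+7,dy=+9->C
  (4,6):dx=+8,dy=+11->C; (4,7):dx=+1,dy=+4->C; (5,6):dx=+1,dy=+2->C; (5,7):dx=-6,dy=-5->C
  (6,7):dx=-7,dy=-7->C
Step 2: C = 15, D = 6, total pairs = 21.
Step 3: tau = (C - D)/(n(n-1)/2) = (15 - 6)/21 = 0.428571.
Step 4: Exact two-sided p-value (enumerate n! = 5040 permutations of y under H0): p = 0.238889.
Step 5: alpha = 0.05. fail to reject H0.

tau_b = 0.4286 (C=15, D=6), p = 0.238889, fail to reject H0.


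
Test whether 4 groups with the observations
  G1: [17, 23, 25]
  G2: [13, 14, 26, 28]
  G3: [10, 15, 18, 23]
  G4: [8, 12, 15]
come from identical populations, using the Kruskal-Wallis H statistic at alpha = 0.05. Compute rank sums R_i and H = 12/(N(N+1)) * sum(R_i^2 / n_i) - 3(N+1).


Step 1: Combine all N = 14 observations and assign midranks.
sorted (value, group, rank): (8,G4,1), (10,G3,2), (12,G4,3), (13,G2,4), (14,G2,5), (15,G3,6.5), (15,G4,6.5), (17,G1,8), (18,G3,9), (23,G1,10.5), (23,G3,10.5), (25,G1,12), (26,G2,13), (28,G2,14)
Step 2: Sum ranks within each group.
R_1 = 30.5 (n_1 = 3)
R_2 = 36 (n_2 = 4)
R_3 = 28 (n_3 = 4)
R_4 = 10.5 (n_4 = 3)
Step 3: H = 12/(N(N+1)) * sum(R_i^2/n_i) - 3(N+1)
     = 12/(14*15) * (30.5^2/3 + 36^2/4 + 28^2/4 + 10.5^2/3) - 3*15
     = 0.057143 * 866.833 - 45
     = 4.533333.
Step 4: Ties present; correction factor C = 1 - 12/(14^3 - 14) = 0.995604. Corrected H = 4.533333 / 0.995604 = 4.553348.
Step 5: Under H0, H ~ chi^2(3); p-value = 0.207581.
Step 6: alpha = 0.05. fail to reject H0.

H = 4.5533, df = 3, p = 0.207581, fail to reject H0.


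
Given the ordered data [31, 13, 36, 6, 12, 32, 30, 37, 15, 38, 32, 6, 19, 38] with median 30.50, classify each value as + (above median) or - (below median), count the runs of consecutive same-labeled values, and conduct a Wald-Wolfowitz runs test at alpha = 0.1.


Step 1: Compute median = 30.50; label A = above, B = below.
Labels in order: ABABBABABAABBA  (n_A = 7, n_B = 7)
Step 2: Count runs R = 11.
Step 3: Under H0 (random ordering), E[R] = 2*n_A*n_B/(n_A+n_B) + 1 = 2*7*7/14 + 1 = 8.0000.
        Var[R] = 2*n_A*n_B*(2*n_A*n_B - n_A - n_B) / ((n_A+n_B)^2 * (n_A+n_B-1)) = 8232/2548 = 3.2308.
        SD[R] = 1.7974.
Step 4: Continuity-corrected z = (R - 0.5 - E[R]) / SD[R] = (11 - 0.5 - 8.0000) / 1.7974 = 1.3909.
Step 5: Two-sided p-value via normal approximation = 2*(1 - Phi(|z|)) = 0.164264.
Step 6: alpha = 0.1. fail to reject H0.

R = 11, z = 1.3909, p = 0.164264, fail to reject H0.


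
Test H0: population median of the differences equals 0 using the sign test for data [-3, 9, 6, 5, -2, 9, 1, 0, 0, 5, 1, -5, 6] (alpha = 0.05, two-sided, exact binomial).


Step 1: Discard zero differences. Original n = 13; n_eff = number of nonzero differences = 11.
Nonzero differences (with sign): -3, +9, +6, +5, -2, +9, +1, +5, +1, -5, +6
Step 2: Count signs: positive = 8, negative = 3.
Step 3: Under H0: P(positive) = 0.5, so the number of positives S ~ Bin(11, 0.5).
Step 4: Two-sided exact p-value = sum of Bin(11,0.5) probabilities at or below the observed probability = 0.226562.
Step 5: alpha = 0.05. fail to reject H0.

n_eff = 11, pos = 8, neg = 3, p = 0.226562, fail to reject H0.


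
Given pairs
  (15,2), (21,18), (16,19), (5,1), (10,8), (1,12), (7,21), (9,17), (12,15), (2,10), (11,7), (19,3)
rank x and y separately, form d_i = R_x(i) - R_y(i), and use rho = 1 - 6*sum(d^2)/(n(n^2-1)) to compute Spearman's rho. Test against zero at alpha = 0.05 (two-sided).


Step 1: Rank x and y separately (midranks; no ties here).
rank(x): 15->9, 21->12, 16->10, 5->3, 10->6, 1->1, 7->4, 9->5, 12->8, 2->2, 11->7, 19->11
rank(y): 2->2, 18->10, 19->11, 1->1, 8->5, 12->7, 21->12, 17->9, 15->8, 10->6, 7->4, 3->3
Step 2: d_i = R_x(i) - R_y(i); compute d_i^2.
  (9-2)^2=49, (12-10)^2=4, (10-11)^2=1, (3-1)^2=4, (6-5)^2=1, (1-7)^2=36, (4-12)^2=64, (5-9)^2=16, (8-8)^2=0, (2-6)^2=16, (7-4)^2=9, (11-3)^2=64
sum(d^2) = 264.
Step 3: rho = 1 - 6*264 / (12*(12^2 - 1)) = 1 - 1584/1716 = 0.076923.
Step 4: Under H0, t = rho * sqrt((n-2)/(1-rho^2)) = 0.2440 ~ t(10).
Step 5: Two-sided p-value from the t-distribution with 10 df = 0.812183.
Step 6: alpha = 0.05. fail to reject H0.

rho = 0.0769, p = 0.812183, fail to reject H0 at alpha = 0.05.


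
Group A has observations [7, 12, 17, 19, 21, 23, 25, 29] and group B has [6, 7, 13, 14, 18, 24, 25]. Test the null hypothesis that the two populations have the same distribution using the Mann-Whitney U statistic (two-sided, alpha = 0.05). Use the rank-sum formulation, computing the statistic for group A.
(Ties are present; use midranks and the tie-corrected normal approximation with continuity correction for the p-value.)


Step 1: Combine and sort all 15 observations; assign midranks.
sorted (value, group): (6,Y), (7,X), (7,Y), (12,X), (13,Y), (14,Y), (17,X), (18,Y), (19,X), (21,X), (23,X), (24,Y), (25,X), (25,Y), (29,X)
ranks: 6->1, 7->2.5, 7->2.5, 12->4, 13->5, 14->6, 17->7, 18->8, 19->9, 21->10, 23->11, 24->12, 25->13.5, 25->13.5, 29->15
Step 2: Rank sum for X: R1 = 2.5 + 4 + 7 + 9 + 10 + 11 + 13.5 + 15 = 72.
Step 3: U_X = R1 - n1(n1+1)/2 = 72 - 8*9/2 = 72 - 36 = 36.
       U_Y = n1*n2 - U_X = 56 - 36 = 20.
Step 4: Ties are present, so use the tie-corrected normal approximation (with continuity correction) for the p-value.
Step 5: p-value = 0.384568; compare to alpha = 0.05. fail to reject H0.

U_X = 36, p = 0.384568, fail to reject H0 at alpha = 0.05.


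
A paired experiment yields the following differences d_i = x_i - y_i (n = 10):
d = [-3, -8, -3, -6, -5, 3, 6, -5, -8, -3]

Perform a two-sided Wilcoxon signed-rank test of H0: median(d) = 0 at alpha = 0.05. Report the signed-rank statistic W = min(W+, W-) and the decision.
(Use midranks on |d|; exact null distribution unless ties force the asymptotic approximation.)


Step 1: Drop any zero differences (none here) and take |d_i|.
|d| = [3, 8, 3, 6, 5, 3, 6, 5, 8, 3]
Step 2: Midrank |d_i| (ties get averaged ranks).
ranks: |3|->2.5, |8|->9.5, |3|->2.5, |6|->7.5, |5|->5.5, |3|->2.5, |6|->7.5, |5|->5.5, |8|->9.5, |3|->2.5
Step 3: Attach original signs; sum ranks with positive sign and with negative sign.
W+ = 2.5 + 7.5 = 10
W- = 2.5 + 9.5 + 2.5 + 7.5 + 5.5 + 5.5 + 9.5 + 2.5 = 45
(Check: W+ + W- = 55 should equal n(n+1)/2 = 55.)
Step 4: Test statistic W = min(W+, W-) = 10.
Step 5: Ties in |d|, so use the tie-corrected normal approximation.
        E[W] = n(n+1)/4 = 10*11/4 = 27.5.
        Tie groups: |d|=3 (t=4), |d|=5 (t=2), |d|=6 (t=2), |d|=8 (t=2); sum(t^3 - t) = 78.
        Var[W] = n(n+1)(2n+1)/24 - sum(t^3-t)/48 = 2310/24 - 78/48 = 94.625.
        z = (W - E[W]) / sqrt(Var[W]) = (10 - 27.5) / 9.7275 = -1.7990.
        Two-sided p = 2*Phi(z) = 0.072016.
Step 6: alpha = 0.05. fail to reject H0.

W+ = 10, W- = 45, W = min = 10, p = 0.072016, fail to reject H0.


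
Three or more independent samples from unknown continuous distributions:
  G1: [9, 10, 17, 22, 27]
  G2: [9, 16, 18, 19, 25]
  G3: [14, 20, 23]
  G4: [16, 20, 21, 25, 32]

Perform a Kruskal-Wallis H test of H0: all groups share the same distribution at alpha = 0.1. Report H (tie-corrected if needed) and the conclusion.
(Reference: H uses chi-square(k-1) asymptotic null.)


Step 1: Combine all N = 18 observations and assign midranks.
sorted (value, group, rank): (9,G1,1.5), (9,G2,1.5), (10,G1,3), (14,G3,4), (16,G2,5.5), (16,G4,5.5), (17,G1,7), (18,G2,8), (19,G2,9), (20,G3,10.5), (20,G4,10.5), (21,G4,12), (22,G1,13), (23,G3,14), (25,G2,15.5), (25,G4,15.5), (27,G1,17), (32,G4,18)
Step 2: Sum ranks within each group.
R_1 = 41.5 (n_1 = 5)
R_2 = 39.5 (n_2 = 5)
R_3 = 28.5 (n_3 = 3)
R_4 = 61.5 (n_4 = 5)
Step 3: H = 12/(N(N+1)) * sum(R_i^2/n_i) - 3(N+1)
     = 12/(18*19) * (41.5^2/5 + 39.5^2/5 + 28.5^2/3 + 61.5^2/5) - 3*19
     = 0.035088 * 1683.7 - 57
     = 2.077193.
Step 4: Ties present; correction factor C = 1 - 24/(18^3 - 18) = 0.995872. Corrected H = 2.077193 / 0.995872 = 2.085803.
Step 5: Under H0, H ~ chi^2(3); p-value = 0.554790.
Step 6: alpha = 0.1. fail to reject H0.

H = 2.0858, df = 3, p = 0.554790, fail to reject H0.


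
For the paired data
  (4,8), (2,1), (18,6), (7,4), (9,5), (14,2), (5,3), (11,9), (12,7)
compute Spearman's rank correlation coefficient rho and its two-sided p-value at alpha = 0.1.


Step 1: Rank x and y separately (midranks; no ties here).
rank(x): 4->2, 2->1, 18->9, 7->4, 9->5, 14->8, 5->3, 11->6, 12->7
rank(y): 8->8, 1->1, 6->6, 4->4, 5->5, 2->2, 3->3, 9->9, 7->7
Step 2: d_i = R_x(i) - R_y(i); compute d_i^2.
  (2-8)^2=36, (1-1)^2=0, (9-6)^2=9, (4-4)^2=0, (5-5)^2=0, (8-2)^2=36, (3-3)^2=0, (6-9)^2=9, (7-7)^2=0
sum(d^2) = 90.
Step 3: rho = 1 - 6*90 / (9*(9^2 - 1)) = 1 - 540/720 = 0.250000.
Step 4: Under H0, t = rho * sqrt((n-2)/(1-rho^2)) = 0.6831 ~ t(7).
Step 5: Two-sided p-value from the t-distribution with 7 df = 0.516490.
Step 6: alpha = 0.1. fail to reject H0.

rho = 0.2500, p = 0.516490, fail to reject H0 at alpha = 0.1.


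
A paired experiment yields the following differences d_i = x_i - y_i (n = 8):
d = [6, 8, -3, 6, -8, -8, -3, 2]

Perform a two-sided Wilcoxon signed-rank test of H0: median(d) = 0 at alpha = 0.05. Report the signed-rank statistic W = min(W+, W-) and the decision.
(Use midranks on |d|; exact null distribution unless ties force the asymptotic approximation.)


Step 1: Drop any zero differences (none here) and take |d_i|.
|d| = [6, 8, 3, 6, 8, 8, 3, 2]
Step 2: Midrank |d_i| (ties get averaged ranks).
ranks: |6|->4.5, |8|->7, |3|->2.5, |6|->4.5, |8|->7, |8|->7, |3|->2.5, |2|->1
Step 3: Attach original signs; sum ranks with positive sign and with negative sign.
W+ = 4.5 + 7 + 4.5 + 1 = 17
W- = 2.5 + 7 + 7 + 2.5 = 19
(Check: W+ + W- = 36 should equal n(n+1)/2 = 36.)
Step 4: Test statistic W = min(W+, W-) = 17.
Step 5: Ties in |d|, so use the tie-corrected normal approximation.
        E[W] = n(n+1)/4 = 8*9/4 = 18.
        Tie groups: |d|=3 (t=2), |d|=6 (t=2), |d|=8 (t=3); sum(t^3 - t) = 36.
        Var[W] = n(n+1)(2n+1)/24 - sum(t^3-t)/48 = 1224/24 - 36/48 = 50.25.
        z = (W - E[W]) / sqrt(Var[W]) = (17 - 18) / 7.0887 = -0.1411.
        Two-sided p = 2*Phi(z) = 0.887815.
Step 6: alpha = 0.05. fail to reject H0.

W+ = 17, W- = 19, W = min = 17, p = 0.887815, fail to reject H0.


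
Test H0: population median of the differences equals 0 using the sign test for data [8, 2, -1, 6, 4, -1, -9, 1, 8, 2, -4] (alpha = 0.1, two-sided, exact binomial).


Step 1: Discard zero differences. Original n = 11; n_eff = number of nonzero differences = 11.
Nonzero differences (with sign): +8, +2, -1, +6, +4, -1, -9, +1, +8, +2, -4
Step 2: Count signs: positive = 7, negative = 4.
Step 3: Under H0: P(positive) = 0.5, so the number of positives S ~ Bin(11, 0.5).
Step 4: Two-sided exact p-value = sum of Bin(11,0.5) probabilities at or below the observed probability = 0.548828.
Step 5: alpha = 0.1. fail to reject H0.

n_eff = 11, pos = 7, neg = 4, p = 0.548828, fail to reject H0.


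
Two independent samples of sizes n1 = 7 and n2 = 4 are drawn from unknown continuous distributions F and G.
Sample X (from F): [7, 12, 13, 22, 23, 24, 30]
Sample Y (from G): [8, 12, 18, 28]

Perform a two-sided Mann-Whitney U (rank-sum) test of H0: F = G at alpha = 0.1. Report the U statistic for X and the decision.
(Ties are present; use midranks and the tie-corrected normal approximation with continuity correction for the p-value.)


Step 1: Combine and sort all 11 observations; assign midranks.
sorted (value, group): (7,X), (8,Y), (12,X), (12,Y), (13,X), (18,Y), (22,X), (23,X), (24,X), (28,Y), (30,X)
ranks: 7->1, 8->2, 12->3.5, 12->3.5, 13->5, 18->6, 22->7, 23->8, 24->9, 28->10, 30->11
Step 2: Rank sum for X: R1 = 1 + 3.5 + 5 + 7 + 8 + 9 + 11 = 44.5.
Step 3: U_X = R1 - n1(n1+1)/2 = 44.5 - 7*8/2 = 44.5 - 28 = 16.5.
       U_Y = n1*n2 - U_X = 28 - 16.5 = 11.5.
Step 4: Ties are present, so use the tie-corrected normal approximation (with continuity correction) for the p-value.
Step 5: p-value = 0.704817; compare to alpha = 0.1. fail to reject H0.

U_X = 16.5, p = 0.704817, fail to reject H0 at alpha = 0.1.


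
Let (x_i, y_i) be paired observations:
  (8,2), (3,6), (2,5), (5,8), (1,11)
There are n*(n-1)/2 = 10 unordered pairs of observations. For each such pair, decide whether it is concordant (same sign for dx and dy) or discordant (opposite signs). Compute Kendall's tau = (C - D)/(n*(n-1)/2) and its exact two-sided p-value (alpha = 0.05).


Step 1: Enumerate the 10 unordered pairs (i,j) with i<j and classify each by sign(x_j-x_i) * sign(y_j-y_i).
  (1,2):dx=-5,dy=+4->D; (1,3):dx=-6,dy=+3->D; (1,4):dx=-3,dy=+6->D; (1,5):dx=-7,dy=+9->D
  (2,3):dx=-1,dy=-1->C; (2,4):dx=+2,dy=+2->C; (2,5):dx=-2,dy=+5->D; (3,4):dx=+3,dy=+3->C
  (3,5):dx=-1,dy=+6->D; (4,5):dx=-4,dy=+3->D
Step 2: C = 3, D = 7, total pairs = 10.
Step 3: tau = (C - D)/(n(n-1)/2) = (3 - 7)/10 = -0.400000.
Step 4: Exact two-sided p-value (enumerate n! = 120 permutations of y under H0): p = 0.483333.
Step 5: alpha = 0.05. fail to reject H0.

tau_b = -0.4000 (C=3, D=7), p = 0.483333, fail to reject H0.


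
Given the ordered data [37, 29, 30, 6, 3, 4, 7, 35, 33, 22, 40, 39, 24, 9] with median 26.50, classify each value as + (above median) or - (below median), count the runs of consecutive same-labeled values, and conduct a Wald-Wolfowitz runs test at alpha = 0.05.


Step 1: Compute median = 26.50; label A = above, B = below.
Labels in order: AAABBBBAABAABB  (n_A = 7, n_B = 7)
Step 2: Count runs R = 6.
Step 3: Under H0 (random ordering), E[R] = 2*n_A*n_B/(n_A+n_B) + 1 = 2*7*7/14 + 1 = 8.0000.
        Var[R] = 2*n_A*n_B*(2*n_A*n_B - n_A - n_B) / ((n_A+n_B)^2 * (n_A+n_B-1)) = 8232/2548 = 3.2308.
        SD[R] = 1.7974.
Step 4: Continuity-corrected z = (R + 0.5 - E[R]) / SD[R] = (6 + 0.5 - 8.0000) / 1.7974 = -0.8345.
Step 5: Two-sided p-value via normal approximation = 2*(1 - Phi(|z|)) = 0.403986.
Step 6: alpha = 0.05. fail to reject H0.

R = 6, z = -0.8345, p = 0.403986, fail to reject H0.


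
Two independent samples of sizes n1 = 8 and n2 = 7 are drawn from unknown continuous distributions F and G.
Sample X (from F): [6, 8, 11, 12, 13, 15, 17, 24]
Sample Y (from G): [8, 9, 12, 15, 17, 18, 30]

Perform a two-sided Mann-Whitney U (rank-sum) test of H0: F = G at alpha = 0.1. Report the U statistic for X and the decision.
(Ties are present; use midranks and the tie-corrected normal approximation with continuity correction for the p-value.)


Step 1: Combine and sort all 15 observations; assign midranks.
sorted (value, group): (6,X), (8,X), (8,Y), (9,Y), (11,X), (12,X), (12,Y), (13,X), (15,X), (15,Y), (17,X), (17,Y), (18,Y), (24,X), (30,Y)
ranks: 6->1, 8->2.5, 8->2.5, 9->4, 11->5, 12->6.5, 12->6.5, 13->8, 15->9.5, 15->9.5, 17->11.5, 17->11.5, 18->13, 24->14, 30->15
Step 2: Rank sum for X: R1 = 1 + 2.5 + 5 + 6.5 + 8 + 9.5 + 11.5 + 14 = 58.
Step 3: U_X = R1 - n1(n1+1)/2 = 58 - 8*9/2 = 58 - 36 = 22.
       U_Y = n1*n2 - U_X = 56 - 22 = 34.
Step 4: Ties are present, so use the tie-corrected normal approximation (with continuity correction) for the p-value.
Step 5: p-value = 0.522962; compare to alpha = 0.1. fail to reject H0.

U_X = 22, p = 0.522962, fail to reject H0 at alpha = 0.1.


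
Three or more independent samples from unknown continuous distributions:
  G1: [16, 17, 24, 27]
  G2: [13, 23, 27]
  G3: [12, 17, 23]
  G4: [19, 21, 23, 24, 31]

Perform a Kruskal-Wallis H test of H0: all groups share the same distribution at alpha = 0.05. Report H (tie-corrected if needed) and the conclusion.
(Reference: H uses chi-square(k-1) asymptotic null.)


Step 1: Combine all N = 15 observations and assign midranks.
sorted (value, group, rank): (12,G3,1), (13,G2,2), (16,G1,3), (17,G1,4.5), (17,G3,4.5), (19,G4,6), (21,G4,7), (23,G2,9), (23,G3,9), (23,G4,9), (24,G1,11.5), (24,G4,11.5), (27,G1,13.5), (27,G2,13.5), (31,G4,15)
Step 2: Sum ranks within each group.
R_1 = 32.5 (n_1 = 4)
R_2 = 24.5 (n_2 = 3)
R_3 = 14.5 (n_3 = 3)
R_4 = 48.5 (n_4 = 5)
Step 3: H = 12/(N(N+1)) * sum(R_i^2/n_i) - 3(N+1)
     = 12/(15*16) * (32.5^2/4 + 24.5^2/3 + 14.5^2/3 + 48.5^2/5) - 3*16
     = 0.050000 * 1004.68 - 48
     = 2.233958.
Step 4: Ties present; correction factor C = 1 - 42/(15^3 - 15) = 0.987500. Corrected H = 2.233958 / 0.987500 = 2.262236.
Step 5: Under H0, H ~ chi^2(3); p-value = 0.519794.
Step 6: alpha = 0.05. fail to reject H0.

H = 2.2622, df = 3, p = 0.519794, fail to reject H0.


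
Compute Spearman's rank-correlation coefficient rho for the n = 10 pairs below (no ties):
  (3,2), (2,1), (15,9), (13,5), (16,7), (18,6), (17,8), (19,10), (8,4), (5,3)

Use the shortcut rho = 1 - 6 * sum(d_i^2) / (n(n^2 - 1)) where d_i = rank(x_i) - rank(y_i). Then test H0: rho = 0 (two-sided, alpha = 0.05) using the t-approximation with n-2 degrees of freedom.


Step 1: Rank x and y separately (midranks; no ties here).
rank(x): 3->2, 2->1, 15->6, 13->5, 16->7, 18->9, 17->8, 19->10, 8->4, 5->3
rank(y): 2->2, 1->1, 9->9, 5->5, 7->7, 6->6, 8->8, 10->10, 4->4, 3->3
Step 2: d_i = R_x(i) - R_y(i); compute d_i^2.
  (2-2)^2=0, (1-1)^2=0, (6-9)^2=9, (5-5)^2=0, (7-7)^2=0, (9-6)^2=9, (8-8)^2=0, (10-10)^2=0, (4-4)^2=0, (3-3)^2=0
sum(d^2) = 18.
Step 3: rho = 1 - 6*18 / (10*(10^2 - 1)) = 1 - 108/990 = 0.890909.
Step 4: Under H0, t = rho * sqrt((n-2)/(1-rho^2)) = 5.5482 ~ t(8).
Step 5: Two-sided p-value from the t-distribution with 8 df = 0.000542.
Step 6: alpha = 0.05. reject H0.

rho = 0.8909, p = 0.000542, reject H0 at alpha = 0.05.


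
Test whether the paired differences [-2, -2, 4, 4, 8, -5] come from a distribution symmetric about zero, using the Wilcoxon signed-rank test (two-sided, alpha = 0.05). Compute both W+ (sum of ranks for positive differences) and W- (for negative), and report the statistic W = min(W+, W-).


Step 1: Drop any zero differences (none here) and take |d_i|.
|d| = [2, 2, 4, 4, 8, 5]
Step 2: Midrank |d_i| (ties get averaged ranks).
ranks: |2|->1.5, |2|->1.5, |4|->3.5, |4|->3.5, |8|->6, |5|->5
Step 3: Attach original signs; sum ranks with positive sign and with negative sign.
W+ = 3.5 + 3.5 + 6 = 13
W- = 1.5 + 1.5 + 5 = 8
(Check: W+ + W- = 21 should equal n(n+1)/2 = 21.)
Step 4: Test statistic W = min(W+, W-) = 8.
Step 5: Ties in |d|, so use the tie-corrected normal approximation.
        E[W] = n(n+1)/4 = 6*7/4 = 10.5.
        Tie groups: |d|=2 (t=2), |d|=4 (t=2); sum(t^3 - t) = 12.
        Var[W] = n(n+1)(2n+1)/24 - sum(t^3-t)/48 = 546/24 - 12/48 = 22.5.
        z = (W - E[W]) / sqrt(Var[W]) = (8 - 10.5) / 4.7434 = -0.5270.
        Two-sided p = 2*Phi(z) = 0.598161.
Step 6: alpha = 0.05. fail to reject H0.

W+ = 13, W- = 8, W = min = 8, p = 0.598161, fail to reject H0.


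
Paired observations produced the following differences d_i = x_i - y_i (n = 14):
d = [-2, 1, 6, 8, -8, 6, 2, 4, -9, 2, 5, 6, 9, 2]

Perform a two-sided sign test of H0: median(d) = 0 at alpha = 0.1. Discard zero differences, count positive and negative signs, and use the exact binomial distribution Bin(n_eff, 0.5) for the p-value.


Step 1: Discard zero differences. Original n = 14; n_eff = number of nonzero differences = 14.
Nonzero differences (with sign): -2, +1, +6, +8, -8, +6, +2, +4, -9, +2, +5, +6, +9, +2
Step 2: Count signs: positive = 11, negative = 3.
Step 3: Under H0: P(positive) = 0.5, so the number of positives S ~ Bin(14, 0.5).
Step 4: Two-sided exact p-value = sum of Bin(14,0.5) probabilities at or below the observed probability = 0.057373.
Step 5: alpha = 0.1. reject H0.

n_eff = 14, pos = 11, neg = 3, p = 0.057373, reject H0.


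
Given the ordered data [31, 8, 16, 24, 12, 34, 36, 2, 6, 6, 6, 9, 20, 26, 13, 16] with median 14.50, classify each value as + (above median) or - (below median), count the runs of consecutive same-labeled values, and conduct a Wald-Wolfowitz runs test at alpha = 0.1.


Step 1: Compute median = 14.50; label A = above, B = below.
Labels in order: ABAABAABBBBBAABA  (n_A = 8, n_B = 8)
Step 2: Count runs R = 9.
Step 3: Under H0 (random ordering), E[R] = 2*n_A*n_B/(n_A+n_B) + 1 = 2*8*8/16 + 1 = 9.0000.
        Var[R] = 2*n_A*n_B*(2*n_A*n_B - n_A - n_B) / ((n_A+n_B)^2 * (n_A+n_B-1)) = 14336/3840 = 3.7333.
        SD[R] = 1.9322.
Step 4: R = E[R], so z = 0 with no continuity correction.
Step 5: Two-sided p-value via normal approximation = 2*(1 - Phi(|z|)) = 1.000000.
Step 6: alpha = 0.1. fail to reject H0.

R = 9, z = 0.0000, p = 1.000000, fail to reject H0.


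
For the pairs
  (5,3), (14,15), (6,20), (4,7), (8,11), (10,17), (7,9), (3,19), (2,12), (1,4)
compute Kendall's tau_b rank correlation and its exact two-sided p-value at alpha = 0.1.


Step 1: Enumerate the 45 unordered pairs (i,j) with i<j and classify each by sign(x_j-x_i) * sign(y_j-y_i).
  (1,2):dx=+9,dy=+12->C; (1,3):dx=+1,dy=+17->C; (1,4):dx=-1,dy=+4->D; (1,5):dx=+3,dy=+8->C
  (1,6):dx=+5,dy=+14->C; (1,7):dx=+2,dy=+6->C; (1,8):dx=-2,dy=+16->D; (1,9):dx=-3,dy=+9->D
  (1,10):dx=-4,dy=+1->D; (2,3):dx=-8,dy=+5->D; (2,4):dx=-10,dy=-8->C; (2,5):dx=-6,dy=-4->C
  (2,6):dx=-4,dy=+2->D; (2,7):dx=-7,dy=-6->C; (2,8):dx=-11,dy=+4->D; (2,9):dx=-12,dy=-3->C
  (2,10):dx=-13,dy=-11->C; (3,4):dx=-2,dy=-13->C; (3,5):dx=+2,dy=-9->D; (3,6):dx=+4,dy=-3->D
  (3,7):dx=+1,dy=-11->D; (3,8):dx=-3,dy=-1->C; (3,9):dx=-4,dy=-8->C; (3,10):dx=-5,dy=-16->C
  (4,5):dx=+4,dy=+4->C; (4,6):dx=+6,dy=+10->C; (4,7):dx=+3,dy=+2->C; (4,8):dx=-1,dy=+12->D
  (4,9):dx=-2,dy=+5->D; (4,10):dx=-3,dy=-3->C; (5,6):dx=+2,dy=+6->C; (5,7):dx=-1,dy=-2->C
  (5,8):dx=-5,dy=+8->D; (5,9):dx=-6,dy=+1->D; (5,10):dx=-7,dy=-7->C; (6,7):dx=-3,dy=-8->C
  (6,8):dx=-7,dy=+2->D; (6,9):dx=-8,dy=-5->C; (6,10):dx=-9,dy=-13->C; (7,8):dx=-4,dy=+10->D
  (7,9):dx=-5,dy=+3->D; (7,10):dx=-6,dy=-5->C; (8,9):dx=-1,dy=-7->C; (8,10):dx=-2,dy=-15->C
  (9,10):dx=-1,dy=-8->C
Step 2: C = 28, D = 17, total pairs = 45.
Step 3: tau = (C - D)/(n(n-1)/2) = (28 - 17)/45 = 0.244444.
Step 4: Exact two-sided p-value (enumerate n! = 3628800 permutations of y under H0): p = 0.380720.
Step 5: alpha = 0.1. fail to reject H0.

tau_b = 0.2444 (C=28, D=17), p = 0.380720, fail to reject H0.


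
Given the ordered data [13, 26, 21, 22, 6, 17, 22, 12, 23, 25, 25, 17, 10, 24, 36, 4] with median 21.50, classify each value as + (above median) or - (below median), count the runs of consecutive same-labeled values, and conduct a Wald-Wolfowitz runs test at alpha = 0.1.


Step 1: Compute median = 21.50; label A = above, B = below.
Labels in order: BABABBABAAABBAAB  (n_A = 8, n_B = 8)
Step 2: Count runs R = 11.
Step 3: Under H0 (random ordering), E[R] = 2*n_A*n_B/(n_A+n_B) + 1 = 2*8*8/16 + 1 = 9.0000.
        Var[R] = 2*n_A*n_B*(2*n_A*n_B - n_A - n_B) / ((n_A+n_B)^2 * (n_A+n_B-1)) = 14336/3840 = 3.7333.
        SD[R] = 1.9322.
Step 4: Continuity-corrected z = (R - 0.5 - E[R]) / SD[R] = (11 - 0.5 - 9.0000) / 1.9322 = 0.7763.
Step 5: Two-sided p-value via normal approximation = 2*(1 - Phi(|z|)) = 0.437558.
Step 6: alpha = 0.1. fail to reject H0.

R = 11, z = 0.7763, p = 0.437558, fail to reject H0.


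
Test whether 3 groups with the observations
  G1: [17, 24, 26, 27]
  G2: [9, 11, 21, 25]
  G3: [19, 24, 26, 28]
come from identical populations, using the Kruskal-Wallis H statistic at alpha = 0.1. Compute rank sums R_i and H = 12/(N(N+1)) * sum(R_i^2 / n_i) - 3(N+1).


Step 1: Combine all N = 12 observations and assign midranks.
sorted (value, group, rank): (9,G2,1), (11,G2,2), (17,G1,3), (19,G3,4), (21,G2,5), (24,G1,6.5), (24,G3,6.5), (25,G2,8), (26,G1,9.5), (26,G3,9.5), (27,G1,11), (28,G3,12)
Step 2: Sum ranks within each group.
R_1 = 30 (n_1 = 4)
R_2 = 16 (n_2 = 4)
R_3 = 32 (n_3 = 4)
Step 3: H = 12/(N(N+1)) * sum(R_i^2/n_i) - 3(N+1)
     = 12/(12*13) * (30^2/4 + 16^2/4 + 32^2/4) - 3*13
     = 0.076923 * 545 - 39
     = 2.923077.
Step 4: Ties present; correction factor C = 1 - 12/(12^3 - 12) = 0.993007. Corrected H = 2.923077 / 0.993007 = 2.943662.
Step 5: Under H0, H ~ chi^2(2); p-value = 0.229505.
Step 6: alpha = 0.1. fail to reject H0.

H = 2.9437, df = 2, p = 0.229505, fail to reject H0.


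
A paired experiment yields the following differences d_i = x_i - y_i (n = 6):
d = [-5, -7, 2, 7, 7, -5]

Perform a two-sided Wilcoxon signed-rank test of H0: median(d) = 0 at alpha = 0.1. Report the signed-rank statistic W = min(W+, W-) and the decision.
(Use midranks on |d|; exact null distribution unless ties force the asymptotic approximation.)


Step 1: Drop any zero differences (none here) and take |d_i|.
|d| = [5, 7, 2, 7, 7, 5]
Step 2: Midrank |d_i| (ties get averaged ranks).
ranks: |5|->2.5, |7|->5, |2|->1, |7|->5, |7|->5, |5|->2.5
Step 3: Attach original signs; sum ranks with positive sign and with negative sign.
W+ = 1 + 5 + 5 = 11
W- = 2.5 + 5 + 2.5 = 10
(Check: W+ + W- = 21 should equal n(n+1)/2 = 21.)
Step 4: Test statistic W = min(W+, W-) = 10.
Step 5: Ties in |d|, so use the tie-corrected normal approximation.
        E[W] = n(n+1)/4 = 6*7/4 = 10.5.
        Tie groups: |d|=5 (t=2), |d|=7 (t=3); sum(t^3 - t) = 30.
        Var[W] = n(n+1)(2n+1)/24 - sum(t^3-t)/48 = 546/24 - 30/48 = 22.125.
        z = (W - E[W]) / sqrt(Var[W]) = (10 - 10.5) / 4.7037 = -0.1063.
        Two-sided p = 2*Phi(z) = 0.915345.
Step 6: alpha = 0.1. fail to reject H0.

W+ = 11, W- = 10, W = min = 10, p = 0.915345, fail to reject H0.


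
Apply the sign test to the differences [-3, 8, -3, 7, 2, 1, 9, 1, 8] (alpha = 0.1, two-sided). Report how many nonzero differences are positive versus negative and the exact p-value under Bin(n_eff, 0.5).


Step 1: Discard zero differences. Original n = 9; n_eff = number of nonzero differences = 9.
Nonzero differences (with sign): -3, +8, -3, +7, +2, +1, +9, +1, +8
Step 2: Count signs: positive = 7, negative = 2.
Step 3: Under H0: P(positive) = 0.5, so the number of positives S ~ Bin(9, 0.5).
Step 4: Two-sided exact p-value = sum of Bin(9,0.5) probabilities at or below the observed probability = 0.179688.
Step 5: alpha = 0.1. fail to reject H0.

n_eff = 9, pos = 7, neg = 2, p = 0.179688, fail to reject H0.


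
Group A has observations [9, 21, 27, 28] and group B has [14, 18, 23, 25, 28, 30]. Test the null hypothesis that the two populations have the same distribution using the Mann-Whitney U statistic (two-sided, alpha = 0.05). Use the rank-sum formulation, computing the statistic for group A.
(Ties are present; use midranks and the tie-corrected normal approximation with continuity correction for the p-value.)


Step 1: Combine and sort all 10 observations; assign midranks.
sorted (value, group): (9,X), (14,Y), (18,Y), (21,X), (23,Y), (25,Y), (27,X), (28,X), (28,Y), (30,Y)
ranks: 9->1, 14->2, 18->3, 21->4, 23->5, 25->6, 27->7, 28->8.5, 28->8.5, 30->10
Step 2: Rank sum for X: R1 = 1 + 4 + 7 + 8.5 = 20.5.
Step 3: U_X = R1 - n1(n1+1)/2 = 20.5 - 4*5/2 = 20.5 - 10 = 10.5.
       U_Y = n1*n2 - U_X = 24 - 10.5 = 13.5.
Step 4: Ties are present, so use the tie-corrected normal approximation (with continuity correction) for the p-value.
Step 5: p-value = 0.830664; compare to alpha = 0.05. fail to reject H0.

U_X = 10.5, p = 0.830664, fail to reject H0 at alpha = 0.05.


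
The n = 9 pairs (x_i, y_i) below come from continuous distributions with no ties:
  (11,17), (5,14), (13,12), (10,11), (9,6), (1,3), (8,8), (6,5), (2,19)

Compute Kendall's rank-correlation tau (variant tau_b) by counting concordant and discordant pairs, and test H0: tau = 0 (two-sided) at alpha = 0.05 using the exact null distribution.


Step 1: Enumerate the 36 unordered pairs (i,j) with i<j and classify each by sign(x_j-x_i) * sign(y_j-y_i).
  (1,2):dx=-6,dy=-3->C; (1,3):dx=+2,dy=-5->D; (1,4):dx=-1,dy=-6->C; (1,5):dx=-2,dy=-11->C
  (1,6):dx=-10,dy=-14->C; (1,7):dx=-3,dy=-9->C; (1,8):dx=-5,dy=-12->C; (1,9):dx=-9,dy=+2->D
  (2,3):dx=+8,dy=-2->D; (2,4):dx=+5,dy=-3->D; (2,5):dx=+4,dy=-8->D; (2,6):dx=-4,dy=-11->C
  (2,7):dx=+3,dy=-6->D; (2,8):dx=+1,dy=-9->D; (2,9):dx=-3,dy=+5->D; (3,4):dx=-3,dy=-1->C
  (3,5):dx=-4,dy=-6->C; (3,6):dx=-12,dy=-9->C; (3,7):dx=-5,dy=-4->C; (3,8):dx=-7,dy=-7->C
  (3,9):dx=-11,dy=+7->D; (4,5):dx=-1,dy=-5->C; (4,6):dx=-9,dy=-8->C; (4,7):dx=-2,dy=-3->C
  (4,8):dx=-4,dy=-6->C; (4,9):dx=-8,dy=+8->D; (5,6):dx=-8,dy=-3->C; (5,7):dx=-1,dy=+2->D
  (5,8):dx=-3,dy=-1->C; (5,9):dx=-7,dy=+13->D; (6,7):dx=+7,dy=+5->C; (6,8):dx=+5,dy=+2->C
  (6,9):dx=+1,dy=+16->C; (7,8):dx=-2,dy=-3->C; (7,9):dx=-6,dy=+11->D; (8,9):dx=-4,dy=+14->D
Step 2: C = 22, D = 14, total pairs = 36.
Step 3: tau = (C - D)/(n(n-1)/2) = (22 - 14)/36 = 0.222222.
Step 4: Exact two-sided p-value (enumerate n! = 362880 permutations of y under H0): p = 0.476709.
Step 5: alpha = 0.05. fail to reject H0.

tau_b = 0.2222 (C=22, D=14), p = 0.476709, fail to reject H0.


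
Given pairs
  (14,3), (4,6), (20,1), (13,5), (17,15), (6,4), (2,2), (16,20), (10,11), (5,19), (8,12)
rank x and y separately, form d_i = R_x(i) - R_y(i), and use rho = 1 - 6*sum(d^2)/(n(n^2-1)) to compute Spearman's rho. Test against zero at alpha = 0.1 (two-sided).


Step 1: Rank x and y separately (midranks; no ties here).
rank(x): 14->8, 4->2, 20->11, 13->7, 17->10, 6->4, 2->1, 16->9, 10->6, 5->3, 8->5
rank(y): 3->3, 6->6, 1->1, 5->5, 15->9, 4->4, 2->2, 20->11, 11->7, 19->10, 12->8
Step 2: d_i = R_x(i) - R_y(i); compute d_i^2.
  (8-3)^2=25, (2-6)^2=16, (11-1)^2=100, (7-5)^2=4, (10-9)^2=1, (4-4)^2=0, (1-2)^2=1, (9-11)^2=4, (6-7)^2=1, (3-10)^2=49, (5-8)^2=9
sum(d^2) = 210.
Step 3: rho = 1 - 6*210 / (11*(11^2 - 1)) = 1 - 1260/1320 = 0.045455.
Step 4: Under H0, t = rho * sqrt((n-2)/(1-rho^2)) = 0.1365 ~ t(9).
Step 5: Two-sided p-value from the t-distribution with 9 df = 0.894427.
Step 6: alpha = 0.1. fail to reject H0.

rho = 0.0455, p = 0.894427, fail to reject H0 at alpha = 0.1.


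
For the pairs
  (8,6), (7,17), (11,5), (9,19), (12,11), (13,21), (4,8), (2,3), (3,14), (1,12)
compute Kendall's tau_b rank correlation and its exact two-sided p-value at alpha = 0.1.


Step 1: Enumerate the 45 unordered pairs (i,j) with i<j and classify each by sign(x_j-x_i) * sign(y_j-y_i).
  (1,2):dx=-1,dy=+11->D; (1,3):dx=+3,dy=-1->D; (1,4):dx=+1,dy=+13->C; (1,5):dx=+4,dy=+5->C
  (1,6):dx=+5,dy=+15->C; (1,7):dx=-4,dy=+2->D; (1,8):dx=-6,dy=-3->C; (1,9):dx=-5,dy=+8->D
  (1,10):dx=-7,dy=+6->D; (2,3):dx=+4,dy=-12->D; (2,4):dx=+2,dy=+2->C; (2,5):dx=+5,dy=-6->D
  (2,6):dx=+6,dy=+4->C; (2,7):dx=-3,dy=-9->C; (2,8):dx=-5,dy=-14->C; (2,9):dx=-4,dy=-3->C
  (2,10):dx=-6,dy=-5->C; (3,4):dx=-2,dy=+14->D; (3,5):dx=+1,dy=+6->C; (3,6):dx=+2,dy=+16->C
  (3,7):dx=-7,dy=+3->D; (3,8):dx=-9,dy=-2->C; (3,9):dx=-8,dy=+9->D; (3,10):dx=-10,dy=+7->D
  (4,5):dx=+3,dy=-8->D; (4,6):dx=+4,dy=+2->C; (4,7):dx=-5,dy=-11->C; (4,8):dx=-7,dy=-16->C
  (4,9):dx=-6,dy=-5->C; (4,10):dx=-8,dy=-7->C; (5,6):dx=+1,dy=+10->C; (5,7):dx=-8,dy=-3->C
  (5,8):dx=-10,dy=-8->C; (5,9):dx=-9,dy=+3->D; (5,10):dx=-11,dy=+1->D; (6,7):dx=-9,dy=-13->C
  (6,8):dx=-11,dy=-18->C; (6,9):dx=-10,dy=-7->C; (6,10):dx=-12,dy=-9->C; (7,8):dx=-2,dy=-5->C
  (7,9):dx=-1,dy=+6->D; (7,10):dx=-3,dy=+4->D; (8,9):dx=+1,dy=+11->C; (8,10):dx=-1,dy=+9->D
  (9,10):dx=-2,dy=-2->C
Step 2: C = 28, D = 17, total pairs = 45.
Step 3: tau = (C - D)/(n(n-1)/2) = (28 - 17)/45 = 0.244444.
Step 4: Exact two-sided p-value (enumerate n! = 3628800 permutations of y under H0): p = 0.380720.
Step 5: alpha = 0.1. fail to reject H0.

tau_b = 0.2444 (C=28, D=17), p = 0.380720, fail to reject H0.


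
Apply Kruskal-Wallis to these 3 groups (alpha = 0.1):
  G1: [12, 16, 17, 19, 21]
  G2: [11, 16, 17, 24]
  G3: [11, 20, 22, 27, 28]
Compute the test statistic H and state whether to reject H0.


Step 1: Combine all N = 14 observations and assign midranks.
sorted (value, group, rank): (11,G2,1.5), (11,G3,1.5), (12,G1,3), (16,G1,4.5), (16,G2,4.5), (17,G1,6.5), (17,G2,6.5), (19,G1,8), (20,G3,9), (21,G1,10), (22,G3,11), (24,G2,12), (27,G3,13), (28,G3,14)
Step 2: Sum ranks within each group.
R_1 = 32 (n_1 = 5)
R_2 = 24.5 (n_2 = 4)
R_3 = 48.5 (n_3 = 5)
Step 3: H = 12/(N(N+1)) * sum(R_i^2/n_i) - 3(N+1)
     = 12/(14*15) * (32^2/5 + 24.5^2/4 + 48.5^2/5) - 3*15
     = 0.057143 * 825.312 - 45
     = 2.160714.
Step 4: Ties present; correction factor C = 1 - 18/(14^3 - 14) = 0.993407. Corrected H = 2.160714 / 0.993407 = 2.175055.
Step 5: Under H0, H ~ chi^2(2); p-value = 0.337049.
Step 6: alpha = 0.1. fail to reject H0.

H = 2.1751, df = 2, p = 0.337049, fail to reject H0.
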